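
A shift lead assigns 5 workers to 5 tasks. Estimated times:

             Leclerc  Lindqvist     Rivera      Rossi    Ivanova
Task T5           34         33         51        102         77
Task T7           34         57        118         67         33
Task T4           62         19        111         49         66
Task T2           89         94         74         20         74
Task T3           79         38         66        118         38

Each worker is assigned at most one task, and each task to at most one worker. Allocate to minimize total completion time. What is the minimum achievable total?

Optimal: Leclerc→Task T7 (34 min), Lindqvist→Task T4 (19 min), Rivera→Task T5 (51 min), Rossi→Task T2 (20 min), Ivanova→Task T3 (38 min) — total 34+19+51+20+38 = 162 min.
Min-entry greedy (repeatedly take the single cheapest remaining cell) gives 172 min, worse by 10.
Next-best assignment: Leclerc→Task T5, Lindqvist→Task T4, Rivera→Task T3, Rossi→Task T2, Ivanova→Task T7 = 172 min.

Minimum total: 162 min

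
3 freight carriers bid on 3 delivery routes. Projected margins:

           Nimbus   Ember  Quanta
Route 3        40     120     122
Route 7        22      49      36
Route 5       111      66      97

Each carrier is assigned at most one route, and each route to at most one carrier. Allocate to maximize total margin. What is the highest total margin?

Max total: $282k

Optimal: Nimbus→Route 5 ($111k), Ember→Route 7 ($49k), Quanta→Route 3 ($122k) — total 111+49+122 = $282k.
Row-greedy (each carrier in turn takes its best remaining route) gives $267k, worse by 15.
Every other assignment is strictly worse.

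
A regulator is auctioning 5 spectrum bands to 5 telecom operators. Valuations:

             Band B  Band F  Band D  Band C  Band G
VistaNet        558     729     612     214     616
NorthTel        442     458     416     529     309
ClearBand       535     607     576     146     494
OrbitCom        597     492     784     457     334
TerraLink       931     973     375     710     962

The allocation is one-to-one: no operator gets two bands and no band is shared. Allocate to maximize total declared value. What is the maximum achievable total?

Maximum total: $3539M

Optimal: VistaNet→Band F ($729M), NorthTel→Band C ($529M), ClearBand→Band B ($535M), OrbitCom→Band D ($784M), TerraLink→Band G ($962M) — total 729+529+535+784+962 = $3539M.
Next-best assignment: VistaNet→Band F, NorthTel→Band C, ClearBand→Band G, OrbitCom→Band D, TerraLink→Band B = $3467M.
Swapping OrbitCom↔VistaNet (OrbitCom→Band F $492M, VistaNet→Band D $612M) loses 409.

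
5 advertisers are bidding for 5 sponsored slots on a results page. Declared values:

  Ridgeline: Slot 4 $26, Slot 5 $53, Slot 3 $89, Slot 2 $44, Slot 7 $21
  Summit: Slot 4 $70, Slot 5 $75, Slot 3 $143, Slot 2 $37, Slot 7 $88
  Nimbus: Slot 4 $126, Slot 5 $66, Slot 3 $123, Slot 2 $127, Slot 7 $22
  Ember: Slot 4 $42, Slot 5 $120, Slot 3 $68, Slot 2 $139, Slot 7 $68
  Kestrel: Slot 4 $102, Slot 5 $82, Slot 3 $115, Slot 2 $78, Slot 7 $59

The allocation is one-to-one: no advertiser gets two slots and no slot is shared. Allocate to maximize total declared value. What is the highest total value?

Maximum total: $526

Optimal: Ridgeline→Slot 3 ($89), Summit→Slot 7 ($88), Nimbus→Slot 2 ($127), Ember→Slot 5 ($120), Kestrel→Slot 4 ($102) — total 89+88+127+120+102 = $526.
Max-entry greedy (repeatedly take the single best remaining cell) gives $511, worse by 15.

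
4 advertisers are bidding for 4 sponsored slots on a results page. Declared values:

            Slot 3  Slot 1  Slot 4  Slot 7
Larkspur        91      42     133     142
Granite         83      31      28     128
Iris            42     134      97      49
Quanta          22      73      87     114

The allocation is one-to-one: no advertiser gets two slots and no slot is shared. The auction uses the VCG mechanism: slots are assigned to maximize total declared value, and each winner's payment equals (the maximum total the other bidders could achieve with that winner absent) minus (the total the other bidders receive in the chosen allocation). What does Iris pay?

Iris pays $4.

Efficient allocation: Larkspur→Slot 4 ($133), Granite→Slot 3 ($83), Iris→Slot 1 ($134), Quanta→Slot 7 ($114); total welfare W = $464.
Iris receives Slot 1 at value $134, so the others get W − 134 = $330.
Without Iris: best allocation of the remaining 3 bidders over all 4 slots is Larkspur→Slot 4 ($133), Granite→Slot 7 ($128), Quanta→Slot 1 ($73), total $334.
VCG payment = (others' best without Iris) − (others' welfare with Iris) = 334 − 330 = $4.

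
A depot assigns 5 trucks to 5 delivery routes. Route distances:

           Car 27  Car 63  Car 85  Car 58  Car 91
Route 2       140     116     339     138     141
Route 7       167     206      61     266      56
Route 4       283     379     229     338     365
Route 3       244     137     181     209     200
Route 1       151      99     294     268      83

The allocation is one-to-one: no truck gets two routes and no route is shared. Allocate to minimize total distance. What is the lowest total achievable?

Min total: 702 km

Optimal: Car 27→Route 4 (283 km), Car 63→Route 3 (137 km), Car 85→Route 7 (61 km), Car 58→Route 2 (138 km), Car 91→Route 1 (83 km) — total 283+137+61+138+83 = 702 km.
Swapping Car 63↔Car 91 (Car 63→Route 1 99 km, Car 91→Route 3 200 km) adds 79.
No other one-to-one assignment undercuts 702 km.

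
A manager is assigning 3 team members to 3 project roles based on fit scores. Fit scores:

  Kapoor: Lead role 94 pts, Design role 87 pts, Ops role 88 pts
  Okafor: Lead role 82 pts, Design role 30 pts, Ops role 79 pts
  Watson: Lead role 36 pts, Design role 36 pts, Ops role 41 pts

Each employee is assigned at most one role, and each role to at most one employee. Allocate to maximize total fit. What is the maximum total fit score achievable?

Optimal: Kapoor→Design role (87 pts), Okafor→Lead role (82 pts), Watson→Ops role (41 pts) — total 87+82+41 = 210 pts.

Maximum total: 210 pts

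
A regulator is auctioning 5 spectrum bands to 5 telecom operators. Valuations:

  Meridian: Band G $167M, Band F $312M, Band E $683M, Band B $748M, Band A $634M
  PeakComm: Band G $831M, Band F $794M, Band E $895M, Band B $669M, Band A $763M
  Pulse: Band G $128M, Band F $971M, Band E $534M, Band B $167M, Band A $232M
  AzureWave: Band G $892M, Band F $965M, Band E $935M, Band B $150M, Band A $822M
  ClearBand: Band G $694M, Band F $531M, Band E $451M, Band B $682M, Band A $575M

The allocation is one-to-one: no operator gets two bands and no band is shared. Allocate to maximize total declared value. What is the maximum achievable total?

This is the linear assignment problem.
Optimal: Meridian→Band B ($748M), PeakComm→Band E ($895M), Pulse→Band F ($971M), AzureWave→Band A ($822M), ClearBand→Band G ($694M) — total 748+895+971+822+694 = $4130M.
Column-greedy (each band in turn goes to its best remaining operator) gives $4081M, worse by 49.

Maximum total: $4130M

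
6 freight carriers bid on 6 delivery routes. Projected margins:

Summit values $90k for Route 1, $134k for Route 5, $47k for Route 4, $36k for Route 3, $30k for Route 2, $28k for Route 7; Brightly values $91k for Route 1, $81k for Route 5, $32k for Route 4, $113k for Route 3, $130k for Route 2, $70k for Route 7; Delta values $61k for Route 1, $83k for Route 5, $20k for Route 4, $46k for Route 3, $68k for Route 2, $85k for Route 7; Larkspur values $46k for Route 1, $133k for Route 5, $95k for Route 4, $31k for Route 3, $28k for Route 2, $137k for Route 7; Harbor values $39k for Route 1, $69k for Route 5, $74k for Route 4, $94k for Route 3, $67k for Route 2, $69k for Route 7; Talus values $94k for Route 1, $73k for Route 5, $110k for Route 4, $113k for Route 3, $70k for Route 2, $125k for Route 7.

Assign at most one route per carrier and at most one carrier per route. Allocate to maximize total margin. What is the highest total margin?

Optimal: Summit→Route 5 ($134k), Brightly→Route 2 ($130k), Delta→Route 1 ($61k), Larkspur→Route 7 ($137k), Harbor→Route 3 ($94k), Talus→Route 4 ($110k) — total 134+130+61+137+94+110 = $666k.
Row-greedy (each carrier in turn takes its best remaining route) gives $632k, worse by 34.
Every other assignment is strictly worse.

Max total: $666k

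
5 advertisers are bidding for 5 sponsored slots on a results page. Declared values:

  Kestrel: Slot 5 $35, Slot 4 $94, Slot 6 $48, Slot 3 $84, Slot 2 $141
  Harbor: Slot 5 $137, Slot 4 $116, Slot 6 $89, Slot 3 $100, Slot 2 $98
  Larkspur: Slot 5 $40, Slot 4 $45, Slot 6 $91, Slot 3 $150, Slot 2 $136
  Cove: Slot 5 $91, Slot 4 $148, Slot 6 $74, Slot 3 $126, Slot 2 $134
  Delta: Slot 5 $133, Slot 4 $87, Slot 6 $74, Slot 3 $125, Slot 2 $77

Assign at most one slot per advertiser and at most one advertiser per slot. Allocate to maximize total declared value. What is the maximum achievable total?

Optimal: Kestrel→Slot 2 ($141), Harbor→Slot 6 ($89), Larkspur→Slot 3 ($150), Cove→Slot 4 ($148), Delta→Slot 5 ($133) — total 141+89+150+148+133 = $661.
Swapping Cove↔Larkspur (Cove→Slot 3 $126, Larkspur→Slot 4 $45) loses 127.

Max total: $661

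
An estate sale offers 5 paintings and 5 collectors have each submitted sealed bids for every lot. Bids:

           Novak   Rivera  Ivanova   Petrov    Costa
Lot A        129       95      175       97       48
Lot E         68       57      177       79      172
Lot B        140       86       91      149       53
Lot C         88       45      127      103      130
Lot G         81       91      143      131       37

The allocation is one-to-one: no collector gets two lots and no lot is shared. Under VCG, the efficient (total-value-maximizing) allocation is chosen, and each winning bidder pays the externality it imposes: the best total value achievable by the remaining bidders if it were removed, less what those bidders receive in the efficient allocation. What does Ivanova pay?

Ivanova pays $35.

Efficient allocation: Novak→Lot B ($140), Rivera→Lot G ($91), Ivanova→Lot A ($175), Petrov→Lot C ($103), Costa→Lot E ($172); total welfare W = $681.
Ivanova receives Lot A at value $175, so the others get W − 175 = $506.
Without Ivanova: best allocation of the remaining 4 bidders over all 5 lots is Novak→Lot A ($129), Rivera→Lot G ($91), Petrov→Lot B ($149), Costa→Lot E ($172), total $541.
VCG payment = (others' best without Ivanova) − (others' welfare with Ivanova) = 541 − 506 = $35.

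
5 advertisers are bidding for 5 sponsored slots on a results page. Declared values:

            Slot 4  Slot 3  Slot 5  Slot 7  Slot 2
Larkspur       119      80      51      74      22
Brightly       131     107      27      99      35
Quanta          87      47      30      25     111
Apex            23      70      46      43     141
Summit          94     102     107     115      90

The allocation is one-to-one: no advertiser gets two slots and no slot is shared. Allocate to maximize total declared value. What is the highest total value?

Max total: $516

Treat this as an assignment problem: match each advertiser to one slot.
Optimal: Larkspur→Slot 7 ($74), Brightly→Slot 3 ($107), Quanta→Slot 4 ($87), Apex→Slot 2 ($141), Summit→Slot 5 ($107) — total 74+107+87+141+107 = $516.
Max-entry greedy (repeatedly take the single best remaining cell) gives $497, worse by 19.
Every other assignment is strictly worse.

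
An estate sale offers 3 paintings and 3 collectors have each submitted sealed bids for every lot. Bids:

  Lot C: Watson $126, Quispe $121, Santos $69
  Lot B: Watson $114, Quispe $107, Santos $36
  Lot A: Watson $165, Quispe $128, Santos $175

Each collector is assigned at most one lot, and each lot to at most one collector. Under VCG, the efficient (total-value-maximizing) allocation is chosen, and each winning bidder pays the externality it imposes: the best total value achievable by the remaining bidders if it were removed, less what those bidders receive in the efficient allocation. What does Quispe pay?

Efficient allocation: Watson→Lot B ($114), Quispe→Lot C ($121), Santos→Lot A ($175); total welfare W = $410.
Quispe receives Lot C at value $121, so the others get W − 121 = $289.
Without Quispe: best allocation of the remaining 2 bidders over all 3 lots is Watson→Lot C ($126), Santos→Lot A ($175), total $301.
VCG payment = (others' best without Quispe) − (others' welfare with Quispe) = 301 − 289 = $12.

Quispe pays $12.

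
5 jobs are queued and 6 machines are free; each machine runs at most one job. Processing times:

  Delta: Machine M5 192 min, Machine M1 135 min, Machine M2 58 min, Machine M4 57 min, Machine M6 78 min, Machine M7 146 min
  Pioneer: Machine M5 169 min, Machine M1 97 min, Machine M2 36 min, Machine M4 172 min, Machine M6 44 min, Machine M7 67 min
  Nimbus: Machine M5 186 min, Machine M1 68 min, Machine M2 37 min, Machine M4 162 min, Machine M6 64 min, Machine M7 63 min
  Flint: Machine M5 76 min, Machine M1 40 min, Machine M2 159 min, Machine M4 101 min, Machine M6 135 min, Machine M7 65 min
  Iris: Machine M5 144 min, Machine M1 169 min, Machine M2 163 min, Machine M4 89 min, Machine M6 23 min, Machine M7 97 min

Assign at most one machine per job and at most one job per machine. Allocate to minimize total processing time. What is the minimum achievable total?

This is a one-to-one assignment (minimum-cost bipartite matching).
Optimal: Delta→Machine M4 (57 min), Pioneer→Machine M2 (36 min), Nimbus→Machine M7 (63 min), Flint→Machine M1 (40 min), Iris→Machine M6 (23 min) — total 57+36+63+40+23 = 219 min.

Min total: 219 min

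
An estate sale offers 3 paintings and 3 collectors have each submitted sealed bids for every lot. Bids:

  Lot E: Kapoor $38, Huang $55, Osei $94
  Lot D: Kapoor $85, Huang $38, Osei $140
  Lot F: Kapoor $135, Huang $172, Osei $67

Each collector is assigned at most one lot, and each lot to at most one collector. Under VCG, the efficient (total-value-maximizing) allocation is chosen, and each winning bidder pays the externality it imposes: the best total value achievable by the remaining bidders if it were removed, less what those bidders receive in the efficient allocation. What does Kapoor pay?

Kapoor pays $46.

Efficient allocation: Kapoor→Lot D ($85), Huang→Lot F ($172), Osei→Lot E ($94); total welfare W = $351.
Kapoor receives Lot D at value $85, so the others get W − 85 = $266.
Without Kapoor: best allocation of the remaining 2 bidders over all 3 lots is Huang→Lot F ($172), Osei→Lot D ($140), total $312.
VCG payment = (others' best without Kapoor) − (others' welfare with Kapoor) = 312 − 266 = $46.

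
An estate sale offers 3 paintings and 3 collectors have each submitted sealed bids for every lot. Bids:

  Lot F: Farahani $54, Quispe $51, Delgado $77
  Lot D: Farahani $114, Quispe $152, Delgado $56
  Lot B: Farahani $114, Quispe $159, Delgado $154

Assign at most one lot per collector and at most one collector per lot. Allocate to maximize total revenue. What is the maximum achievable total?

Maximum total: $360

Treat this as an assignment problem: match each collector to one lot.
Optimal: Farahani→Lot F ($54), Quispe→Lot D ($152), Delgado→Lot B ($154) — total 54+152+154 = $360.
Column-greedy (each lot in turn goes to its best remaining collector) gives $343, worse by 17.
Swapping Quispe↔Delgado (Quispe→Lot B $159, Delgado→Lot D $56) loses 91.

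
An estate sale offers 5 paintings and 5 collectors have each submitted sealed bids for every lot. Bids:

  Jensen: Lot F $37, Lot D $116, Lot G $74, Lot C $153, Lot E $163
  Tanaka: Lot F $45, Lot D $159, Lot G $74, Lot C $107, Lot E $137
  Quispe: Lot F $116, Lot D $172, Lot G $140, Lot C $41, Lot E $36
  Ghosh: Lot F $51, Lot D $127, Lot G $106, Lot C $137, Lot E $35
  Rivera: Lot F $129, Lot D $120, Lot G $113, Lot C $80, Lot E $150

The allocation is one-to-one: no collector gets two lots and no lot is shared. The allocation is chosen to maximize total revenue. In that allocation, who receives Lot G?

Quispe receives Lot G.

Optimal: Jensen→Lot E ($163), Tanaka→Lot D ($159), Quispe→Lot G ($140), Ghosh→Lot C ($137), Rivera→Lot F ($129) — total 163+159+140+137+129 = $728.
Max-entry greedy (repeatedly take the single best remaining cell) gives $675, worse by 53.
Next-best assignment: Jensen→Lot C, Tanaka→Lot E, Quispe→Lot D, Ghosh→Lot G, Rivera→Lot F = $697.
Swapping Jensen↔Ghosh (Jensen→Lot C $153, Ghosh→Lot E $35) loses 112.
Every other assignment is strictly worse.
Quispe's own top lot is Lot D ($172), but forcing Quispe→Lot D and reassigning the rest optimally gives only $697 — worse by 31.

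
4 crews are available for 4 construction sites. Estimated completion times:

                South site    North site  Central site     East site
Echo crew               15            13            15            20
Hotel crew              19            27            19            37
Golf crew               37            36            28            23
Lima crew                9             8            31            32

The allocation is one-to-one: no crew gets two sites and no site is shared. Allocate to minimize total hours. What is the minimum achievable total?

Minimum total: 64 hours

Optimal: Echo crew→North site (13 hours), Hotel crew→Central site (19 hours), Golf crew→East site (23 hours), Lima crew→South site (9 hours) — total 13+19+23+9 = 64 hours.
Next-best assignment: Echo crew→South site, Hotel crew→Central site, Golf crew→East site, Lima crew→North site = 65 hours.
Swapping Echo crew↔Lima crew (Echo crew→South site 15 hours, Lima crew→North site 8 hours) adds 1.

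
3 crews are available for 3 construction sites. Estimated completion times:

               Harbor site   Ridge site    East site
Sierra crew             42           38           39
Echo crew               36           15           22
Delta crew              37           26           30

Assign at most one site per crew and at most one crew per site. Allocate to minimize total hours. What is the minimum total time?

Min total: 87 hours

Optimal: Sierra crew→Harbor site (42 hours), Echo crew→Ridge site (15 hours), Delta crew→East site (30 hours) — total 42+15+30 = 87 hours.
Row-greedy (each crew in turn takes its cheapest remaining site) gives 97 hours, worse by 10.
Next-best assignment: Sierra crew→Harbor site, Echo crew→East site, Delta crew→Ridge site = 90 hours.
Swapping Sierra crew↔Echo crew (Sierra crew→Ridge site 38 hours, Echo crew→Harbor site 36 hours) adds 17.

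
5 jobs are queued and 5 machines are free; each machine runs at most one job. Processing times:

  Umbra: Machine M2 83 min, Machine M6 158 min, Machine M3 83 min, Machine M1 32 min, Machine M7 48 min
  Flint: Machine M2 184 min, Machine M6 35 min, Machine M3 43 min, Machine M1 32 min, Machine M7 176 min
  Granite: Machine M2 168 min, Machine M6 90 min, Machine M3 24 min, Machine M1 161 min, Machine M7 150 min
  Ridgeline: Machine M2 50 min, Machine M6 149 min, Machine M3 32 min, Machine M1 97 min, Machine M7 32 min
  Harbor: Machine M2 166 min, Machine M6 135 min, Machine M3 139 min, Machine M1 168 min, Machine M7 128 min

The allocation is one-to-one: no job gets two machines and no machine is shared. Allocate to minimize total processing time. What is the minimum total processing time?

Optimal: Umbra→Machine M1 (32 min), Flint→Machine M6 (35 min), Granite→Machine M3 (24 min), Ridgeline→Machine M2 (50 min), Harbor→Machine M7 (128 min) — total 32+35+24+50+128 = 269 min.
Row-greedy (each job in turn takes its cheapest remaining machine) gives 289 min, worse by 20.
Every other assignment is strictly worse.

Min total: 269 min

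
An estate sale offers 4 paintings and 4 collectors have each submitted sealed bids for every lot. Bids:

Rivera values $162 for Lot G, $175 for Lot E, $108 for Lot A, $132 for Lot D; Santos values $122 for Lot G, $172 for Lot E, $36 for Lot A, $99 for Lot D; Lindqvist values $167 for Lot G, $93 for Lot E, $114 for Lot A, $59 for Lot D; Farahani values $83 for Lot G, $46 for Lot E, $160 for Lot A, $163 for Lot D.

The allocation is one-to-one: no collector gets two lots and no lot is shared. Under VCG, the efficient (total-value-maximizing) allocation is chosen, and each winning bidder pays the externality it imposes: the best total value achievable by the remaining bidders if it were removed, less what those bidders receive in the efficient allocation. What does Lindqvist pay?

Lindqvist pays $33.

Efficient allocation: Rivera→Lot D ($132), Santos→Lot E ($172), Lindqvist→Lot G ($167), Farahani→Lot A ($160); total welfare W = $631.
Lindqvist receives Lot G at value $167, so the others get W − 167 = $464.
Without Lindqvist: best allocation of the remaining 3 bidders over all 4 lots is Rivera→Lot G ($162), Santos→Lot E ($172), Farahani→Lot D ($163), total $497.
VCG payment = (others' best without Lindqvist) − (others' welfare with Lindqvist) = 497 − 464 = $33.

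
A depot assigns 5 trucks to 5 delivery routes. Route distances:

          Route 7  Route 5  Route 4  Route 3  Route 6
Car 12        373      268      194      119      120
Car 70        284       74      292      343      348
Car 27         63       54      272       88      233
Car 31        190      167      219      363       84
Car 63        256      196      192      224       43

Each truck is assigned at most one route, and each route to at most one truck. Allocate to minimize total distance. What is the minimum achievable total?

This is a one-to-one assignment (minimum-cost bipartite matching).
Optimal: Car 12→Route 3 (119 km), Car 70→Route 5 (74 km), Car 27→Route 7 (63 km), Car 31→Route 4 (219 km), Car 63→Route 6 (43 km) — total 119+74+63+219+43 = 518 km.
Min-entry greedy (repeatedly take the single cheapest remaining cell) gives 698 km, worse by 180.
Next-best assignment: Car 12→Route 3, Car 70→Route 5, Car 27→Route 7, Car 31→Route 6, Car 63→Route 4 = 532 km.

Minimum total: 518 km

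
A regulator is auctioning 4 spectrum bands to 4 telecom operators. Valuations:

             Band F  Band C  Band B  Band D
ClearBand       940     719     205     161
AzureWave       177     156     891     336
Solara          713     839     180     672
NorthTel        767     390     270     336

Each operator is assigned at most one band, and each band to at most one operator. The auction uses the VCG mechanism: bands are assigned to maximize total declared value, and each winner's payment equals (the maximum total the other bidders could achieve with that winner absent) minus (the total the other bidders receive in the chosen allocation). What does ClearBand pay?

Efficient allocation: ClearBand→Band C ($719M), AzureWave→Band B ($891M), Solara→Band D ($672M), NorthTel→Band F ($767M); total welfare W = $3049M.
ClearBand receives Band C at value $719M, so the others get W − 719 = $2330M.
Without ClearBand: best allocation of the remaining 3 bidders over all 4 bands is AzureWave→Band B ($891M), Solara→Band C ($839M), NorthTel→Band F ($767M), total $2497M.
VCG payment = (others' best without ClearBand) − (others' welfare with ClearBand) = 2497 − 2330 = $167M.

ClearBand pays $167M.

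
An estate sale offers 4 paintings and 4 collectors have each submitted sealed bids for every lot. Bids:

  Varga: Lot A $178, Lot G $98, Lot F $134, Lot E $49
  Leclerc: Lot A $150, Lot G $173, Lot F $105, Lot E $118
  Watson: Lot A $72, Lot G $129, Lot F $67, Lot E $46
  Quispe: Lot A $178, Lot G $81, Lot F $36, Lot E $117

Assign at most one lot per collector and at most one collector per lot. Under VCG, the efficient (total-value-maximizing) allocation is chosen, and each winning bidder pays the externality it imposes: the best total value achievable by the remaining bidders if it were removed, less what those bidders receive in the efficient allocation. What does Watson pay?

Watson pays $55.

Efficient allocation: Varga→Lot F ($134), Leclerc→Lot E ($118), Watson→Lot G ($129), Quispe→Lot A ($178); total welfare W = $559.
Watson receives Lot G at value $129, so the others get W − 129 = $430.
Without Watson: best allocation of the remaining 3 bidders over all 4 lots is Varga→Lot F ($134), Leclerc→Lot G ($173), Quispe→Lot A ($178), total $485.
VCG payment = (others' best without Watson) − (others' welfare with Watson) = 485 − 430 = $55.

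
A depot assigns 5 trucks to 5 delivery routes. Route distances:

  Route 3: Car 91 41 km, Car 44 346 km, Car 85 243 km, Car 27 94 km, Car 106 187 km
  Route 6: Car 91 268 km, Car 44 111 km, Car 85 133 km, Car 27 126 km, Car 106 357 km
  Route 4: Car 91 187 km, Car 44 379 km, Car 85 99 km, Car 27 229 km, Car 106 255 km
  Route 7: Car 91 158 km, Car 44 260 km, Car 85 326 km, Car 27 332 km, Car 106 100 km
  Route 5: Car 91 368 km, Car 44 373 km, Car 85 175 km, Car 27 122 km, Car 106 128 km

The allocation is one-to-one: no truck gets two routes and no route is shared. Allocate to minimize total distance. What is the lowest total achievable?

This is a one-to-one assignment (minimum-cost bipartite matching).
Optimal: Car 91→Route 3 (41 km), Car 44→Route 6 (111 km), Car 85→Route 4 (99 km), Car 27→Route 5 (122 km), Car 106→Route 7 (100 km) — total 41+111+99+122+100 = 473 km.
Checked against all permutations: 473 km is optimal.

Min total: 473 km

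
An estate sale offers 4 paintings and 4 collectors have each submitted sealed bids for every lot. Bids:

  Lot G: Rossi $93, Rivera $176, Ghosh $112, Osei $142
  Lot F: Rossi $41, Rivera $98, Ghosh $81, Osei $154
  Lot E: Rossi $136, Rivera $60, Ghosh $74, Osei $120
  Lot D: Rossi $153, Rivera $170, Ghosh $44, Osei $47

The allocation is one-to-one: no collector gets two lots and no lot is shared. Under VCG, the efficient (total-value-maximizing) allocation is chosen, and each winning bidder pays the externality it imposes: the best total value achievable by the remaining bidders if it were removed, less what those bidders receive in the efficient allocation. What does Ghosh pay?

Efficient allocation: Rossi→Lot E ($136), Rivera→Lot D ($170), Ghosh→Lot G ($112), Osei→Lot F ($154); total welfare W = $572.
Ghosh receives Lot G at value $112, so the others get W − 112 = $460.
Without Ghosh: best allocation of the remaining 3 bidders over all 4 lots is Rossi→Lot D ($153), Rivera→Lot G ($176), Osei→Lot F ($154), total $483.
VCG payment = (others' best without Ghosh) − (others' welfare with Ghosh) = 483 − 460 = $23.

Ghosh pays $23.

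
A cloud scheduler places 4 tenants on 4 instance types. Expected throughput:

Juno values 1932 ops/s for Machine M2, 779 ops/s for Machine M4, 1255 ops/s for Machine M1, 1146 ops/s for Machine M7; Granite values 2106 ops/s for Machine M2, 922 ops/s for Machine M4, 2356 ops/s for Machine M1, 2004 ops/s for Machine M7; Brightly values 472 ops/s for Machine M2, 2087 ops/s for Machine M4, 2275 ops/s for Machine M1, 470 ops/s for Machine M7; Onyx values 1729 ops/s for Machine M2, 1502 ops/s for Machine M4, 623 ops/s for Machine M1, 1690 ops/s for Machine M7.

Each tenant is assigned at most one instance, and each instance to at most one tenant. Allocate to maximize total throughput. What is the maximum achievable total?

Maximum total: 8065 ops/s

Optimal: Juno→Machine M2 (1932 ops/s), Granite→Machine M1 (2356 ops/s), Brightly→Machine M4 (2087 ops/s), Onyx→Machine M7 (1690 ops/s) — total 1932+2356+2087+1690 = 8065 ops/s.
Column-greedy (each instance in turn goes to its best remaining tenant) gives 7138 ops/s, worse by 927.
Next-best assignment: Juno→Machine M2, Granite→Machine M7, Brightly→Machine M1, Onyx→Machine M4 = 7713 ops/s.
Swapping Granite↔Brightly (Granite→Machine M4 922 ops/s, Brightly→Machine M1 2275 ops/s) loses 1246.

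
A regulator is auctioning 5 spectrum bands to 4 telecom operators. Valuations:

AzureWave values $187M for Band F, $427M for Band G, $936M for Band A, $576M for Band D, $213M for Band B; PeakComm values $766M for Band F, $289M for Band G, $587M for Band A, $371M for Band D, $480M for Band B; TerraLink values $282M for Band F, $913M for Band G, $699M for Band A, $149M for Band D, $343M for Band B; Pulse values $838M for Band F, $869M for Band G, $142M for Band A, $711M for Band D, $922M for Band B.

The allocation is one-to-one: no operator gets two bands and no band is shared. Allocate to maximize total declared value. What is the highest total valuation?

Optimal: AzureWave→Band A ($936M), PeakComm→Band F ($766M), TerraLink→Band G ($913M), Pulse→Band B ($922M) — total 936+766+913+922 = $3537M.
Column-greedy (each band in turn goes to its best remaining operator) gives $3058M, worse by 479.

Max total: $3537M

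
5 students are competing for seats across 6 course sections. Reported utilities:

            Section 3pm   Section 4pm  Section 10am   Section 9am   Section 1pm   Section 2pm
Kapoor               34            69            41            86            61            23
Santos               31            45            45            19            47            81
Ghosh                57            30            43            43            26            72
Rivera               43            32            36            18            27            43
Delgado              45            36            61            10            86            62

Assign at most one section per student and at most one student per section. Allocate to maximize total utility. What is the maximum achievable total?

Max total: 346 points

Optimal: Kapoor→Section 9am (86 points), Santos→Section 2pm (81 points), Ghosh→Section 3pm (57 points), Rivera→Section 10am (36 points), Delgado→Section 1pm (86 points) — total 86+81+57+36+86 = 346 points.
Column-greedy (each section in turn goes to its best remaining student) gives 233 points, worse by 113.
Next-best assignment: Kapoor→Section 9am, Santos→Section 2pm, Ghosh→Section 3pm, Rivera→Section 4pm, Delgado→Section 1pm = 342 points.
Swapping Kapoor↔Santos (Kapoor→Section 2pm 23 points, Santos→Section 9am 19 points) loses 125.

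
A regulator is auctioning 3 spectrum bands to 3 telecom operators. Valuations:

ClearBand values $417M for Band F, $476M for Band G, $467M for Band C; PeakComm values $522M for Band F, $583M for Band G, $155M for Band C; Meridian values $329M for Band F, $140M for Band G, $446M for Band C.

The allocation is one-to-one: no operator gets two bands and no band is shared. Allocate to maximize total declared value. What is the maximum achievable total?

Maximum total: $1446M

Optimal: ClearBand→Band F ($417M), PeakComm→Band G ($583M), Meridian→Band C ($446M) — total 417+583+446 = $1446M.
Row-greedy (each operator in turn takes its best remaining band) gives $1444M, worse by 2.
No other one-to-one assignment exceeds $1446M.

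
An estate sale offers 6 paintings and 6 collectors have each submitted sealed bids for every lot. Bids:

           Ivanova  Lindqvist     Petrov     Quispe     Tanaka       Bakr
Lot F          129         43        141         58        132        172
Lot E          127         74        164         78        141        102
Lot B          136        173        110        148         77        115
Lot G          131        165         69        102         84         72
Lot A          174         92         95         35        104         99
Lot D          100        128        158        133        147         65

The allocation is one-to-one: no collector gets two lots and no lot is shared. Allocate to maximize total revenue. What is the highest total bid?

Max total: $970

Optimal: Ivanova→Lot A ($174), Lindqvist→Lot G ($165), Petrov→Lot E ($164), Quispe→Lot B ($148), Tanaka→Lot D ($147), Bakr→Lot F ($172) — total 174+165+164+148+147+172 = $970.
Swapping Petrov↔Lindqvist (Petrov→Lot G $69, Lindqvist→Lot E $74) loses 186.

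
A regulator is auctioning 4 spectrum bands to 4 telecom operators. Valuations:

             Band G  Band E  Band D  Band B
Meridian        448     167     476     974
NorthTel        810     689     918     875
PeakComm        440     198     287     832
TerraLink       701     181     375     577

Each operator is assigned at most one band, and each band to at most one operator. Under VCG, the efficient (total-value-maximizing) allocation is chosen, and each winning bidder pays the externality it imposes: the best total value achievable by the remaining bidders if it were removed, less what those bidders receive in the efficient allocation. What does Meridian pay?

Meridian pays $634M.

Efficient allocation: Meridian→Band B ($974M), NorthTel→Band D ($918M), PeakComm→Band E ($198M), TerraLink→Band G ($701M); total welfare W = $2791M.
Meridian receives Band B at value $974M, so the others get W − 974 = $1817M.
Without Meridian: best allocation of the remaining 3 bidders over all 4 bands is NorthTel→Band D ($918M), PeakComm→Band B ($832M), TerraLink→Band G ($701M), total $2451M.
VCG payment = (others' best without Meridian) − (others' welfare with Meridian) = 2451 − 1817 = $634M.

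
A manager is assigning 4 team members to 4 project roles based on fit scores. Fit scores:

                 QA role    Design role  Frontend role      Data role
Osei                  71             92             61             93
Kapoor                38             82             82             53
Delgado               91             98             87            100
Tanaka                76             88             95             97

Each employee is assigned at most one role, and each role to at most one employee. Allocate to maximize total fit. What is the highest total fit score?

Max total: 362 pts

This is the linear assignment problem.
Optimal: Osei→Design role (92 pts), Kapoor→Frontend role (82 pts), Delgado→QA role (91 pts), Tanaka→Data role (97 pts) — total 92+82+91+97 = 362 pts.
Max-entry greedy (repeatedly take the single best remaining cell) gives 325 pts, worse by 37.
Checked against all permutations: 362 pts is optimal.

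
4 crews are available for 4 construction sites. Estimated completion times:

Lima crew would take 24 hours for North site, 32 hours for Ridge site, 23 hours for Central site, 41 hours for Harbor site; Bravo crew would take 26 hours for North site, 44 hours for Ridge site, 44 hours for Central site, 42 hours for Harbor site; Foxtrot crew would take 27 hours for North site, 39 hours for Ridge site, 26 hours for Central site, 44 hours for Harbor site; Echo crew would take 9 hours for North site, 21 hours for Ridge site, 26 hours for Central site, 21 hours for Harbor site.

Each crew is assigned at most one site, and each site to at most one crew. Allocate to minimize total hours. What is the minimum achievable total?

Minimum total: 105 hours

This is the linear assignment problem.
Optimal: Lima crew→Ridge site (32 hours), Bravo crew→North site (26 hours), Foxtrot crew→Central site (26 hours), Echo crew→Harbor site (21 hours) — total 32+26+26+21 = 105 hours.
Next-best assignment: Lima crew→Ridge site, Bravo crew→Harbor site, Foxtrot crew→Central site, Echo crew→North site = 109 hours.
Swapping Bravo crew↔Foxtrot crew (Bravo crew→Central site 44 hours, Foxtrot crew→North site 27 hours) adds 19.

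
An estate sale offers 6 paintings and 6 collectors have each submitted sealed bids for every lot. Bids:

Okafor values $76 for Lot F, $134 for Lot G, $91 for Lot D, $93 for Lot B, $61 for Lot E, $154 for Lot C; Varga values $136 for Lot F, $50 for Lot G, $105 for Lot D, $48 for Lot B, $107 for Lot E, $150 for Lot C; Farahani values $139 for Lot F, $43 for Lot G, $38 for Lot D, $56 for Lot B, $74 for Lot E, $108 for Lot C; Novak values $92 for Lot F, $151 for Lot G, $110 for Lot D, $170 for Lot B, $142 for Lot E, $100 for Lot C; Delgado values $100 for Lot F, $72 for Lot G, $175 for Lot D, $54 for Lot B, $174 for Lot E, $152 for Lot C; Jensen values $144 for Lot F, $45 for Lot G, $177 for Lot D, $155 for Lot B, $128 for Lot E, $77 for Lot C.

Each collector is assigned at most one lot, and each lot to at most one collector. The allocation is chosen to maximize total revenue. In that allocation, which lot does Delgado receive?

Delgado receives Lot E.

Optimal: Okafor→Lot G ($134), Varga→Lot C ($150), Farahani→Lot F ($139), Novak→Lot B ($170), Delgado→Lot E ($174), Jensen→Lot D ($177) — total 134+150+139+170+174+177 = $944.
Max-entry greedy (repeatedly take the single best remaining cell) gives $864, worse by 80.
Next-best assignment: Okafor→Lot G, Varga→Lot F, Farahani→Lot C, Novak→Lot B, Delgado→Lot E, Jensen→Lot D = $899.
Every other assignment is strictly worse.
Delgado's own top lot is Lot D ($175), but forcing Delgado→Lot D and reassigning the rest optimally gives only $896 — worse by 48.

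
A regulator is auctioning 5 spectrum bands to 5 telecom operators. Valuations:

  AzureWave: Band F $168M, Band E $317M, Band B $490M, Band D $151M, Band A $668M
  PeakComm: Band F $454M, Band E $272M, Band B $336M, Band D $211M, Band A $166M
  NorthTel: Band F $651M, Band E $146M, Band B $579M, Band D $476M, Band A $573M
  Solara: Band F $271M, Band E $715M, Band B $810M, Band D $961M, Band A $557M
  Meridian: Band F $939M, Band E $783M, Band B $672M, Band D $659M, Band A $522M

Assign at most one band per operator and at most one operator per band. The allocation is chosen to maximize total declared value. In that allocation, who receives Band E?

Meridian receives Band E.

Optimal: AzureWave→Band A ($668M), PeakComm→Band F ($454M), NorthTel→Band B ($579M), Solara→Band D ($961M), Meridian→Band E ($783M) — total 668+454+579+961+783 = $3445M.
Column-greedy (each band in turn goes to its best remaining operator) gives $3112M, worse by 333.
Next-best assignment: AzureWave→Band A, PeakComm→Band E, NorthTel→Band B, Solara→Band D, Meridian→Band F = $3419M.
Meridian's own top band is Band F ($939M), but forcing Meridian→Band F and reassigning the rest optimally gives only $3419M — worse by 26.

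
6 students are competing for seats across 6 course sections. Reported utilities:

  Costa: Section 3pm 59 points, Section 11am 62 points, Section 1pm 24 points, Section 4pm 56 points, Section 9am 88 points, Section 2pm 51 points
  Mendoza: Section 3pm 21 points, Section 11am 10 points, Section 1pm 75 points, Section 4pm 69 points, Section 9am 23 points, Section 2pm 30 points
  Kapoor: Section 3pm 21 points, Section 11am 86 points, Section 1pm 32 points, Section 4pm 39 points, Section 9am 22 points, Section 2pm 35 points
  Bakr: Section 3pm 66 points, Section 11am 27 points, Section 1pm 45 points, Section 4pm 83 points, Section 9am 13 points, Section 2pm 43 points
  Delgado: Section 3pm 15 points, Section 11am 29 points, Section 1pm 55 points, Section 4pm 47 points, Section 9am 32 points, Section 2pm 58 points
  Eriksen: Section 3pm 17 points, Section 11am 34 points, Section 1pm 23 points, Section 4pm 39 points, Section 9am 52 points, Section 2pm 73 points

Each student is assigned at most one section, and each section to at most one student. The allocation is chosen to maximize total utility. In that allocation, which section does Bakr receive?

Bakr receives Section 3pm.

Optimal: Costa→Section 9am (88 points), Mendoza→Section 4pm (69 points), Kapoor→Section 11am (86 points), Bakr→Section 3pm (66 points), Delgado→Section 1pm (55 points), Eriksen→Section 2pm (73 points) — total 88+69+86+66+55+73 = 437 points.
Row-greedy (each student in turn takes its best remaining section) gives 407 points, worse by 30.
Next-best assignment: Costa→Section 9am, Mendoza→Section 1pm, Kapoor→Section 11am, Bakr→Section 3pm, Delgado→Section 4pm, Eriksen→Section 2pm = 435 points.
Bakr's own top section is Section 4pm (83 points), but forcing Bakr→Section 4pm and reassigning the rest optimally gives only 420 points — worse by 17.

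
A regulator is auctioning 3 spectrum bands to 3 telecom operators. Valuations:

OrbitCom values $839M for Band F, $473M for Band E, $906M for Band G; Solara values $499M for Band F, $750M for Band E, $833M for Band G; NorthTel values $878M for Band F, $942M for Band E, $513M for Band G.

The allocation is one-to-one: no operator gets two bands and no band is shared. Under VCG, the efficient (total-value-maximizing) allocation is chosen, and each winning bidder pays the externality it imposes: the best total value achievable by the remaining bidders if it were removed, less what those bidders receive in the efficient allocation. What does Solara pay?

Efficient allocation: OrbitCom→Band F ($839M), Solara→Band G ($833M), NorthTel→Band E ($942M); total welfare W = $2614M.
Solara receives Band G at value $833M, so the others get W − 833 = $1781M.
Without Solara: best allocation of the remaining 2 bidders over all 3 bands is OrbitCom→Band G ($906M), NorthTel→Band E ($942M), total $1848M.
VCG payment = (others' best without Solara) − (others' welfare with Solara) = 1848 − 1781 = $67M.

Solara pays $67M.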